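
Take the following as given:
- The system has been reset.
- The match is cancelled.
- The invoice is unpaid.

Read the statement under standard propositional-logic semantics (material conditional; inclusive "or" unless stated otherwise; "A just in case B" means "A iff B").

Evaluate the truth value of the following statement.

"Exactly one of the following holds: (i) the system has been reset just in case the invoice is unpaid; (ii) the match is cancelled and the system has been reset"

false

Let P = "the system has been reset" (T), R = "the invoice is paid" (F), Q = "the match is cancelled" (T).
This is (P <-> ~R) xor (Q & P).

~R = ~F = T
P <-> ~R = T <-> T = T
Q & P = T & T = T
(P <-> ~R) xor (Q & P) = T xor T = F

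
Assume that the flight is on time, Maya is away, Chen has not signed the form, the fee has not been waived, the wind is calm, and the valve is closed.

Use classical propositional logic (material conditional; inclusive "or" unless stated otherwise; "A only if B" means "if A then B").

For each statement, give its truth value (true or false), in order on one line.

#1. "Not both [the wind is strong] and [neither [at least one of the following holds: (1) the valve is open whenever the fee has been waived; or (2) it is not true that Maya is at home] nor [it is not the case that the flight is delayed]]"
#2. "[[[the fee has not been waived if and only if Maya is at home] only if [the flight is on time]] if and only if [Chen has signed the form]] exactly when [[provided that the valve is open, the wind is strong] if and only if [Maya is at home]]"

Let U = "the wind is strong" (F), S = "the fee has been waived" (F), V = "the valve is open" (F), Q = "Maya is at home" (F), P = "the flight is delayed" (F), R = "Chen has signed the form" (F).

#1: Formalization: U ↑ (((S → V) ∨ ¬Q) ↓ ¬P)

S → V = F → F = T
¬Q = ¬F = T
(S → V) ∨ ¬Q = T ∨ T = T
¬P = ¬F = T
((S → V) ∨ ¬Q) ↓ ¬P = T ↓ T = F
U ↑ (((S → V) ∨ ¬Q) ↓ ¬P) = F ↑ F = T
Hence #1 is true.

#2: Parsed as (((¬S ↔ Q) → ¬P) ↔ R) ↔ ((V → U) ↔ Q)

¬S = ¬F = T
¬S ↔ Q = T ↔ F = F
¬P = ¬F = T
(¬S ↔ Q) → ¬P = F → T = T
((¬S ↔ Q) → ¬P) ↔ R = T ↔ F = F
V → U = F → F = T
(V → U) ↔ Q = T ↔ F = F
(((¬S ↔ Q) → ¬P) ↔ R) ↔ ((V → U) ↔ Q) = F ↔ F = T
Hence #2 is true.

#1 T, #2 T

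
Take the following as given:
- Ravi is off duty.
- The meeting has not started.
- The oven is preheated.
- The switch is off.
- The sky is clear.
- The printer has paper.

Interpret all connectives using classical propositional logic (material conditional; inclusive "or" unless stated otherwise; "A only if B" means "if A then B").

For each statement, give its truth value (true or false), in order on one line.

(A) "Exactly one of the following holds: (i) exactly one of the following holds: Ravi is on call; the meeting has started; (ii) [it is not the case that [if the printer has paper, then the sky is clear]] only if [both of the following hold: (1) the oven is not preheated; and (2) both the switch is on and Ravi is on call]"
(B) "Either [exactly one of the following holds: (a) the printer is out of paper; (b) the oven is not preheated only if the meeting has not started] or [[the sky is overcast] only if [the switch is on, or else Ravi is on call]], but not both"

(A) T; (B) F

Let M = "Ravi is on call" (False), P = "the meeting has started" (False), W = "the printer has paper" (True), D = "the sky is overcast" (False), L = "the oven is preheated" (True), N = "the switch is on" (False).

(A): This is (M xor P) xor (not (W -> not D) -> (not L and (N and M))).

M xor P = False xor False = False
not D = not False = True
W -> not D = True -> True = True
not (W -> not D) = not True = False
not L = not True = False
N and M = False and False = False
not L and (N and M) = False and False = False
not (W -> not D) -> (not L and (N and M)) = False -> False = True
(M xor P) xor (not (W -> not D) -> (not L and (N and M))) = False xor True = True
So (A) is true.

(B): In symbols: (not W xor (not L -> not P)) xor (D -> (N or M))

not W = not True = False
not L = not True = False
not P = not False = True
not L -> not P = False -> True = True
not W xor (not L -> not P) = False xor True = True
N or M = False or False = False
D -> (N or M) = False -> False = True
(not W xor (not L -> not P)) xor (D -> (N or M)) = True xor True = False
Hence (B) is false.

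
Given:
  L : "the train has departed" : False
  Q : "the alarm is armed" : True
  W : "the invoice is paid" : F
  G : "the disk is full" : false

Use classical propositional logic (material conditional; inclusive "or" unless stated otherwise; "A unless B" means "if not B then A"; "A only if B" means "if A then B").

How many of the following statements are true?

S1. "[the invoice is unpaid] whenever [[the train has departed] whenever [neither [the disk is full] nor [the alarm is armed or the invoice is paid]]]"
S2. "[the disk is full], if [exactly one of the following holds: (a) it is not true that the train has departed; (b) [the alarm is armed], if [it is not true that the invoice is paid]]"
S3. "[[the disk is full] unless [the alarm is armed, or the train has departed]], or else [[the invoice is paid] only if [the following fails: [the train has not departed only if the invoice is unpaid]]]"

3

S1: Parsed as ((G nor (Q | W)) -> L) -> ~W

Q | W = T | F = T
G nor (Q | W) = F nor T = F
(G nor (Q | W)) -> L = F -> F = T
~W = ~F = T
((G nor (Q | W)) -> L) -> ~W = T -> T = T
Thus S1 is true.

S2: In symbols: (~L xor (~W -> Q)) -> G

~L = ~F = T
~W = ~F = T
~W -> Q = T -> T = T
~L xor (~W -> Q) = T xor T = F
(~L xor (~W -> Q)) -> G = F -> F = T
Hence S2 is true.

S3: Formalization: (G | (Q | L)) | (W -> ~(~L -> ~W))

Q | L = T | F = T
G | (Q | L) = F | T = T
~L = ~F = T
~W = ~F = T
~L -> ~W = T -> T = T
~(~L -> ~W) = ~T = F
W -> ~(~L -> ~W) = F -> F = T
(G | (Q | L)) | (W -> ~(~L -> ~W)) = T | T = T
So S3 is true.

3 of the 3 statements are true (S1, S2, S3).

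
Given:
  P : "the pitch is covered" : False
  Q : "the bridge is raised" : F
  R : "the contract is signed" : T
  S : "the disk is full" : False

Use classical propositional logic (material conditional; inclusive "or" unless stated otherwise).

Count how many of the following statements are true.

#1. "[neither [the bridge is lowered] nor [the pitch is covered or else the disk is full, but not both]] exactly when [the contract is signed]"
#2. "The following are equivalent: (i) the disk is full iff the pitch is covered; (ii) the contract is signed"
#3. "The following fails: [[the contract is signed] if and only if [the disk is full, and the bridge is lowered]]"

2

#1: Formalization: (~Q nor (P xor S)) <-> R

~Q = ~F = T
P xor S = F xor F = F
~Q nor (P xor S) = T nor F = F
(~Q nor (P xor S)) <-> R = F <-> T = F
Hence #1 is false.

#2: This is (S <-> P) <-> R.

S <-> P = F <-> F = T
(S <-> P) <-> R = T <-> T = T
Hence #2 is true.

#3: Parsed as ~(R <-> (S & ~Q))

~Q = ~F = T
S & ~Q = F & T = F
R <-> (S & ~Q) = T <-> F = F
~(R <-> (S & ~Q)) = ~F = T
Hence #3 is true.

True statements: 2 (#2, #3).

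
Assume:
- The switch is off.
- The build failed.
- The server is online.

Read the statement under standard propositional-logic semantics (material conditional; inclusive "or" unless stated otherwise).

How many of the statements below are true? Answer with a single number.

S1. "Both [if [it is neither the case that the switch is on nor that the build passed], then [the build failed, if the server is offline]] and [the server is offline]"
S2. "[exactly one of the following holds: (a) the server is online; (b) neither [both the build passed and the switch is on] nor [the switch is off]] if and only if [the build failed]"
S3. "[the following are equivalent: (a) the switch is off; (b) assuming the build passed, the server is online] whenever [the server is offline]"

2

Let D = "the switch is on" (False), R = "the build passed" (False), V = "the server is online" (True).

S1: Parsed as ((D nor R) -> (not V -> not R)) and not V

D nor R = False nor False = True
not V = not True = False
not R = not False = True
not V -> not R = False -> True = True
(D nor R) -> (not V -> not R) = True -> True = True
not V = not True = False
((D nor R) -> (not V -> not R)) and not V = True and False = False
Thus S1 is false.

S2: In symbols: (V xor ((R and D) nor not D)) iff not R

R and D = False and False = False
not D = not False = True
(R and D) nor not D = False nor True = False
V xor ((R and D) nor not D) = True xor False = True
not R = not False = True
(V xor ((R and D) nor not D)) iff not R = True iff True = True
Hence S2 is true.

S3: This is not V -> (not D iff (R -> V)).

not V = not True = False
not D = not False = True
R -> V = False -> True = True
not D iff (R -> V) = True iff True = True
not V -> (not D iff (R -> V)) = False -> True = True
So S3 is true.

2 of the 3 statements are true (S2, S3).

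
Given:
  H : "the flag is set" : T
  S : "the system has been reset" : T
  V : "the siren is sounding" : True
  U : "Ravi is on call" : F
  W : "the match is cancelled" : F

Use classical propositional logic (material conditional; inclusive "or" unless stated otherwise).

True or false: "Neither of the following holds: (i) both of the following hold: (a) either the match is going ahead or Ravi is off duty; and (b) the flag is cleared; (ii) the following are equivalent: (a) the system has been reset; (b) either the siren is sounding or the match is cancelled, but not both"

false

Formalization: ((¬W ∨ ¬U) ∧ ¬H) ↓ (S ↔ (V ⊕ W))

¬W = ¬F = T
¬U = ¬F = T
¬W ∨ ¬U = T ∨ T = T
¬H = ¬T = F
(¬W ∨ ¬U) ∧ ¬H = T ∧ F = F
V ⊕ W = T ⊕ F = T
S ↔ (V ⊕ W) = T ↔ T = T
((¬W ∨ ¬U) ∧ ¬H) ↓ (S ↔ (V ⊕ W)) = F ↓ T = F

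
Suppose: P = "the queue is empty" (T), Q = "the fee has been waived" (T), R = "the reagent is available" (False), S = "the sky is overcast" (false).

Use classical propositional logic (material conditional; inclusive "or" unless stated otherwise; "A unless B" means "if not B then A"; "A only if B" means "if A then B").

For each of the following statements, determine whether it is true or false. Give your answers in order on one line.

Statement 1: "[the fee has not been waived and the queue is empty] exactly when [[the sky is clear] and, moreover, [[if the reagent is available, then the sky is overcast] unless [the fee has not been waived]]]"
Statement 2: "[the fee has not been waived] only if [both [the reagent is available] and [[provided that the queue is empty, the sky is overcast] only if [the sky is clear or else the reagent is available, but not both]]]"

Statement 1 F; Statement 2 T

Statement 1: This is (~Q & P) <-> (~S & ((R -> S) | ~Q)).

~Q = ~T = F
~Q & P = F & T = F
~S = ~F = T
R -> S = F -> F = T
~Q = ~T = F
(R -> S) | ~Q = T | F = T
~S & ((R -> S) | ~Q) = T & T = T
(~Q & P) <-> (~S & ((R -> S) | ~Q)) = F <-> T = F
Thus Statement 1 is false.

Statement 2: Parsed as ~Q -> (R & ((P -> S) -> (~S xor R)))

~Q = ~T = F
P -> S = T -> F = F
~S = ~F = T
~S xor R = T xor F = T
(P -> S) -> (~S xor R) = F -> T = T
R & ((P -> S) -> (~S xor R)) = F & T = F
~Q -> (R & ((P -> S) -> (~S xor R))) = F -> F = T
So Statement 2 is true.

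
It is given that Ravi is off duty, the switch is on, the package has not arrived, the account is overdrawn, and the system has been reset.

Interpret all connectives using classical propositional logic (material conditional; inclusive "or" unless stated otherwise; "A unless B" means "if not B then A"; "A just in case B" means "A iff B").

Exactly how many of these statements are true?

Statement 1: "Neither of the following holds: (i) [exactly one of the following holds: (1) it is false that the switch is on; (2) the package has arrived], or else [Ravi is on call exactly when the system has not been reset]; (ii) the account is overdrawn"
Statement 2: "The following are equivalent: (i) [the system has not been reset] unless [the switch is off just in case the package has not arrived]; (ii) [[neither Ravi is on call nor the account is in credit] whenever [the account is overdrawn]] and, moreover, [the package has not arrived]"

0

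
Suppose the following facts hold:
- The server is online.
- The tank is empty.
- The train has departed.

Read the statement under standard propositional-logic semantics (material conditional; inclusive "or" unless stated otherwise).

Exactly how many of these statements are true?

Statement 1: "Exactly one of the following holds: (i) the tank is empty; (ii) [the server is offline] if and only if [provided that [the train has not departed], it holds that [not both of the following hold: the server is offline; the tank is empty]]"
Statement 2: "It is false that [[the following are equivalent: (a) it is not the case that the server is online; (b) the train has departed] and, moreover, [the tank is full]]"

2

Let N = "the tank is full" (F), Q = "the server is online" (T), H = "the train has departed" (T).

Statement 1: In symbols: ¬N ⊕ (¬Q ↔ (¬H → (¬Q ↑ ¬N)))

¬N = ¬F = T
¬Q = ¬T = F
¬H = ¬T = F
¬Q = ¬T = F
¬N = ¬F = T
¬Q ↑ ¬N = F ↑ T = T
¬H → (¬Q ↑ ¬N) = F → T = T
¬Q ↔ (¬H → (¬Q ↑ ¬N)) = F ↔ T = F
¬N ⊕ (¬Q ↔ (¬H → (¬Q ↑ ¬N))) = T ⊕ F = T
Thus Statement 1 is true.

Statement 2: This is ¬((¬Q ↔ H) ∧ N).

¬Q = ¬T = F
¬Q ↔ H = F ↔ T = F
(¬Q ↔ H) ∧ N = F ∧ F = F
¬((¬Q ↔ H) ∧ N) = ¬F = T
So Statement 2 is true.

2 of the 2 statements are true.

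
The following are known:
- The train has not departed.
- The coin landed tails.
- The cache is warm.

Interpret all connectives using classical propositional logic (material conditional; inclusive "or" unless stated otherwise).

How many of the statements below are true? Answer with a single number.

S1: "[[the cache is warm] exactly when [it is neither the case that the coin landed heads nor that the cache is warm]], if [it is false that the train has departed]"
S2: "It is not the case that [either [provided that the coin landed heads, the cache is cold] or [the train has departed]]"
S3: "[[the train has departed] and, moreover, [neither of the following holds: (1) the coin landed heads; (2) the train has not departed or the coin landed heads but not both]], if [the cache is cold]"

1

Let G = "the train has departed" (F), M = "the cache is warm" (T), N = "the coin landed heads" (F).

S1: Parsed as ¬G → (M ↔ (N ↓ M))

¬G = ¬F = T
N ↓ M = F ↓ T = F
M ↔ (N ↓ M) = T ↔ F = F
¬G → (M ↔ (N ↓ M)) = T → F = F
Thus S1 is false.

S2: Formalization: ¬((N → ¬M) ∨ G)

¬M = ¬T = F
N → ¬M = F → F = T
(N → ¬M) ∨ G = T ∨ F = T
¬((N → ¬M) ∨ G) = ¬T = F
Hence S2 is false.

S3: Formalization: ¬M → (G ∧ (N ↓ (¬G ⊕ N)))

¬M = ¬T = F
¬G = ¬F = T
¬G ⊕ N = T ⊕ F = T
N ↓ (¬G ⊕ N) = F ↓ T = F
G ∧ (N ↓ (¬G ⊕ N)) = F ∧ F = F
¬M → (G ∧ (N ↓ (¬G ⊕ N))) = F → F = T
Hence S3 is true.

1 of the 3 statements is true (S3).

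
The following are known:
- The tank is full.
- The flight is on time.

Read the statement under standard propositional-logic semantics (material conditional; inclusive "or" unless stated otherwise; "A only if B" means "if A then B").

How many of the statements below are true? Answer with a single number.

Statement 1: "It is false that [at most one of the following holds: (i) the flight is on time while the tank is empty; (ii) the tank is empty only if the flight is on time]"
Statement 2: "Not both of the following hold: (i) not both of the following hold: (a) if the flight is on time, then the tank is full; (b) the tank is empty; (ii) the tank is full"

0

Let L = "the flight is delayed" (F), N = "the tank is full" (T).

Statement 1: This is ¬((¬L ∧ ¬N) ↑ (¬N → ¬L)).

¬L = ¬F = T
¬N = ¬T = F
¬L ∧ ¬N = T ∧ F = F
¬N = ¬T = F
¬L = ¬F = T
¬N → ¬L = F → T = T
(¬L ∧ ¬N) ↑ (¬N → ¬L) = F ↑ T = T
¬((¬L ∧ ¬N) ↑ (¬N → ¬L)) = ¬T = F
Thus Statement 1 is false.

Statement 2: Parsed as ((¬L → N) ↑ ¬N) ↑ N

¬L = ¬F = T
¬L → N = T → T = T
¬N = ¬T = F
(¬L → N) ↑ ¬N = T ↑ F = T
((¬L → N) ↑ ¬N) ↑ N = T ↑ T = F
Thus Statement 2 is false.

0 of the 2 statements are true (none).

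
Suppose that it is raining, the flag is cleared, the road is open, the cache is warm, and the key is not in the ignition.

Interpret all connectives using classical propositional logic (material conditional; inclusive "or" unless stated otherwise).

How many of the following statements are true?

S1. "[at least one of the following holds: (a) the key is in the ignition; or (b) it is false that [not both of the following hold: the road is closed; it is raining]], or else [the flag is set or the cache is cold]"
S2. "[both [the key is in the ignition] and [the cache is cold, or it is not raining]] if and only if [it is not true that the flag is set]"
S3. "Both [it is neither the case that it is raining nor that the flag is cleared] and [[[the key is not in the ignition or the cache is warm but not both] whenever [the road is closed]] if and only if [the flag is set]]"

0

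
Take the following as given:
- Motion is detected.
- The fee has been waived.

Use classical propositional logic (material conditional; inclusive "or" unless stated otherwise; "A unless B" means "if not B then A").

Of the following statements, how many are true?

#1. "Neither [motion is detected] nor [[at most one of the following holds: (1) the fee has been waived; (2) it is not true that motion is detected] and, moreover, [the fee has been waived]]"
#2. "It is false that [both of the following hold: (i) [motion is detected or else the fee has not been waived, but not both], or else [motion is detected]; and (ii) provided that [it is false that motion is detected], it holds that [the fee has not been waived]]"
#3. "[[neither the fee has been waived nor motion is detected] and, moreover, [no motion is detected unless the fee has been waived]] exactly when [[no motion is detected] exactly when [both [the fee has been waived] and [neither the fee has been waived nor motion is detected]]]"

Let V = "motion is detected" (T), Q = "the fee has been waived" (T).

#1: Formalization: V nor ((Q nand ~V) & Q)

~V = ~T = F
Q nand ~V = T nand F = T
(Q nand ~V) & Q = T & T = T
V nor ((Q nand ~V) & Q) = T nor T = F
Hence #1 is false.

#2: This is ~(((V xor ~Q) | V) & (~V -> ~Q)).

~Q = ~T = F
V xor ~Q = T xor F = T
(V xor ~Q) | V = T | T = T
~V = ~T = F
~Q = ~T = F
~V -> ~Q = F -> F = T
((V xor ~Q) | V) & (~V -> ~Q) = T & T = T
~(((V xor ~Q) | V) & (~V -> ~Q)) = ~T = F
So #2 is false.

#3: Parsed as ((Q nor V) & (~V | Q)) <-> (~V <-> (Q & (Q nor V)))

Q nor V = T nor T = F
~V = ~T = F
~V | Q = F | T = T
(Q nor V) & (~V | Q) = F & T = F
~V = ~T = F
Q nor V = T nor T = F
Q & (Q nor V) = T & F = F
~V <-> (Q & (Q nor V)) = F <-> F = T
((Q nor V) & (~V | Q)) <-> (~V <-> (Q & (Q nor V))) = F <-> T = F
Hence #3 is false.

True statements: 0 (none).

0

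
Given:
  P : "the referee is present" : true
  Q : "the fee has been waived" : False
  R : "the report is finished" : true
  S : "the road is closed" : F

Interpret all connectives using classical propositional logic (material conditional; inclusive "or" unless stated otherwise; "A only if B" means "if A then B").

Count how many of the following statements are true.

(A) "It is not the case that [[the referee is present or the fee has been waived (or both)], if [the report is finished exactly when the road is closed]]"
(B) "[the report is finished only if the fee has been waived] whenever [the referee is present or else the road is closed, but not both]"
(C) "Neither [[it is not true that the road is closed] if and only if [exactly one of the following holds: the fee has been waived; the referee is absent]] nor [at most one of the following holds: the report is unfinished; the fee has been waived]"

0

(A): This is ~((R <-> S) -> (P | Q)).

R <-> S = T <-> F = F
P | Q = T | F = T
(R <-> S) -> (P | Q) = F -> T = T
~((R <-> S) -> (P | Q)) = ~T = F
So (A) is false.

(B): Parsed as (P xor S) -> (R -> Q)

P xor S = T xor F = T
R -> Q = T -> F = F
(P xor S) -> (R -> Q) = T -> F = F
Thus (B) is false.

(C): Parsed as (~S <-> (Q xor ~P)) nor (~R nand Q)

~S = ~F = T
~P = ~T = F
Q xor ~P = F xor F = F
~S <-> (Q xor ~P) = T <-> F = F
~R = ~T = F
~R nand Q = F nand F = T
(~S <-> (Q xor ~P)) nor (~R nand Q) = F nor T = F
Hence (C) is false.

0 of the 3 statements are true (none).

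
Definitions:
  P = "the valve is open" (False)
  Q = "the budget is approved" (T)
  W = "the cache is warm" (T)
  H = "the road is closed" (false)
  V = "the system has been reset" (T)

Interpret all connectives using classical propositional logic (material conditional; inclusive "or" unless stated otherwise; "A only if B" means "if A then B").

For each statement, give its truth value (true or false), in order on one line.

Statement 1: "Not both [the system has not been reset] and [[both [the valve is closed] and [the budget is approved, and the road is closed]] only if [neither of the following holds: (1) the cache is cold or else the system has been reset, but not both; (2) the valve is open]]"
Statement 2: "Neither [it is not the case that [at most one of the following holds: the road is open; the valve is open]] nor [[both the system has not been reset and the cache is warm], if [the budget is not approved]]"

Statement 1 True / Statement 2 False

Statement 1: This is ¬V ↑ ((¬P ∧ (Q ∧ H)) → ((¬W ⊕ V) ↓ P)).

¬V = ¬T = F
¬P = ¬F = T
Q ∧ H = T ∧ F = F
¬P ∧ (Q ∧ H) = T ∧ F = F
¬W = ¬T = F
¬W ⊕ V = F ⊕ T = T
(¬W ⊕ V) ↓ P = T ↓ F = F
(¬P ∧ (Q ∧ H)) → ((¬W ⊕ V) ↓ P) = F → F = T
¬V ↑ ((¬P ∧ (Q ∧ H)) → ((¬W ⊕ V) ↓ P)) = F ↑ T = T
So Statement 1 is true.

Statement 2: In symbols: ¬(¬H ↑ P) ↓ (¬Q → (¬V ∧ W))

¬H = ¬F = T
¬H ↑ P = T ↑ F = T
¬(¬H ↑ P) = ¬T = F
¬Q = ¬T = F
¬V = ¬T = F
¬V ∧ W = F ∧ T = F
¬Q → (¬V ∧ W) = F → F = T
¬(¬H ↑ P) ↓ (¬Q → (¬V ∧ W)) = F ↓ T = F
Thus Statement 2 is false.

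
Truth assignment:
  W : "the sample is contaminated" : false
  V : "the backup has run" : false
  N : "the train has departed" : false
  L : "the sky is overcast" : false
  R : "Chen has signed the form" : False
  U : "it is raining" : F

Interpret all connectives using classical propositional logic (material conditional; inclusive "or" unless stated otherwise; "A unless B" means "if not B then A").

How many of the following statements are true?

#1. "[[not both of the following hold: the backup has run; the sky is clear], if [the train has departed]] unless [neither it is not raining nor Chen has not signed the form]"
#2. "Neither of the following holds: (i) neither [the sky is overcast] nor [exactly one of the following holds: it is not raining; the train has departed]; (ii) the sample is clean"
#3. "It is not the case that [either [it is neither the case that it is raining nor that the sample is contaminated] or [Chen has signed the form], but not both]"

1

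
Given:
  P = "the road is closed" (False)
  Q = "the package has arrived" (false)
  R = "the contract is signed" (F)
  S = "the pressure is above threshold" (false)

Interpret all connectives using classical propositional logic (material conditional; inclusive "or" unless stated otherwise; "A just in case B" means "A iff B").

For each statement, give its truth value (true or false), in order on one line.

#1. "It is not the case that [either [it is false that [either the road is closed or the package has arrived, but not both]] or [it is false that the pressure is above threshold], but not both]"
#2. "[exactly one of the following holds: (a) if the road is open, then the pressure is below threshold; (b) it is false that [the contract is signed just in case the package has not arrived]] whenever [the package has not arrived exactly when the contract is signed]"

#1: Parsed as ~(~(P xor Q) xor ~S)

P xor Q = F xor F = F
~(P xor Q) = ~F = T
~S = ~F = T
~(P xor Q) xor ~S = T xor T = F
~(~(P xor Q) xor ~S) = ~F = T
Thus #1 is true.

#2: Parsed as (~Q <-> R) -> ((~P -> ~S) xor ~(R <-> ~Q))

~Q = ~F = T
~Q <-> R = T <-> F = F
~P = ~F = T
~S = ~F = T
~P -> ~S = T -> T = T
~Q = ~F = T
R <-> ~Q = F <-> T = F
~(R <-> ~Q) = ~F = T
(~P -> ~S) xor ~(R <-> ~Q) = T xor T = F
(~Q <-> R) -> ((~P -> ~S) xor ~(R <-> ~Q)) = F -> F = T
So #2 is true.

#1 true, #2 true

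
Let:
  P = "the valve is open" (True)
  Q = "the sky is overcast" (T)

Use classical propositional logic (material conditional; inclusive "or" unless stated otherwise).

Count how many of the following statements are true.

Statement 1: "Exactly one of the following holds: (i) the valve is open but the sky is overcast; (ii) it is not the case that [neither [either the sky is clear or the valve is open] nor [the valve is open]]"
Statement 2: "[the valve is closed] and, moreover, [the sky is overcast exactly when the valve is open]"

0

Statement 1: This is (P & Q) xor ~((~Q | P) nor P).

P & Q = T & T = T
~Q = ~T = F
~Q | P = F | T = T
(~Q | P) nor P = T nor T = F
~((~Q | P) nor P) = ~F = T
(P & Q) xor ~((~Q | P) nor P) = T xor T = F
Hence Statement 1 is false.

Statement 2: This is ~P & (Q <-> P).

~P = ~T = F
Q <-> P = T <-> T = T
~P & (Q <-> P) = F & T = F
Thus Statement 2 is false.

0 of the 2 statements are true (none).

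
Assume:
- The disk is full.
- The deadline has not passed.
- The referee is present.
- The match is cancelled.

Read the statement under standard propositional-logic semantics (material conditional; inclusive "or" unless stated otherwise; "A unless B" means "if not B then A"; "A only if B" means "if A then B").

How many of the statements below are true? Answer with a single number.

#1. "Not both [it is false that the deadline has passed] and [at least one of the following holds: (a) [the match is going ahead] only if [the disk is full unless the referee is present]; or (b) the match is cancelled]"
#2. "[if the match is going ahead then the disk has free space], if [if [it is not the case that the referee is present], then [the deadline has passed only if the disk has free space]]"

1

Let M = "the deadline has passed" (F), N = "the match is cancelled" (T), U = "the disk is full" (T), H = "the referee is present" (T).

#1: Formalization: ~M nand ((~N -> (U | H)) | N)

~M = ~F = T
~N = ~T = F
U | H = T | T = T
~N -> (U | H) = F -> T = T
(~N -> (U | H)) | N = T | T = T
~M nand ((~N -> (U | H)) | N) = T nand T = F
Hence #1 is false.

#2: In symbols: (~H -> (M -> ~U)) -> (~N -> ~U)

~H = ~T = F
~U = ~T = F
M -> ~U = F -> F = T
~H -> (M -> ~U) = F -> T = T
~N = ~T = F
~U = ~T = F
~N -> ~U = F -> F = T
(~H -> (M -> ~U)) -> (~N -> ~U) = T -> T = T
Hence #2 is true.

Count: 1.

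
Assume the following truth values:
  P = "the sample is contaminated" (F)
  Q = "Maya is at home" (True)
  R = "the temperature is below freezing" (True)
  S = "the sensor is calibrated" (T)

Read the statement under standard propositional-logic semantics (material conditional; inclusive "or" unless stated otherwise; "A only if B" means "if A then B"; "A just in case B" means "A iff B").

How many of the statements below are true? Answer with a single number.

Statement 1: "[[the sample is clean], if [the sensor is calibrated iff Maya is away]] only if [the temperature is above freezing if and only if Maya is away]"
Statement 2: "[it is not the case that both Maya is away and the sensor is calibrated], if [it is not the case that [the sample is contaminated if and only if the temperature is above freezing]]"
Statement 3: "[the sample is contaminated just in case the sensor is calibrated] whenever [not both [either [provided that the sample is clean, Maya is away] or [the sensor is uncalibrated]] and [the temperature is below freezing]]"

Statement 1: Formalization: ((S <-> ~Q) -> ~P) -> (~R <-> ~Q)

~Q = ~T = F
S <-> ~Q = T <-> F = F
~P = ~F = T
(S <-> ~Q) -> ~P = F -> T = T
~R = ~T = F
~Q = ~T = F
~R <-> ~Q = F <-> F = T
((S <-> ~Q) -> ~P) -> (~R <-> ~Q) = T -> T = T
Hence Statement 1 is true.

Statement 2: Parsed as ~(P <-> ~R) -> (~Q nand S)

~R = ~T = F
P <-> ~R = F <-> F = T
~(P <-> ~R) = ~T = F
~Q = ~T = F
~Q nand S = F nand T = T
~(P <-> ~R) -> (~Q nand S) = F -> T = T
So Statement 2 is true.

Statement 3: Parsed as (((~P -> ~Q) | ~S) nand R) -> (P <-> S)

~P = ~F = T
~Q = ~T = F
~P -> ~Q = T -> F = F
~S = ~T = F
(~P -> ~Q) | ~S = F | F = F
((~P -> ~Q) | ~S) nand R = F nand T = T
P <-> S = F <-> T = F
(((~P -> ~Q) | ~S) nand R) -> (P <-> S) = T -> F = F
So Statement 3 is false.

2 of the 3 statements are true.

2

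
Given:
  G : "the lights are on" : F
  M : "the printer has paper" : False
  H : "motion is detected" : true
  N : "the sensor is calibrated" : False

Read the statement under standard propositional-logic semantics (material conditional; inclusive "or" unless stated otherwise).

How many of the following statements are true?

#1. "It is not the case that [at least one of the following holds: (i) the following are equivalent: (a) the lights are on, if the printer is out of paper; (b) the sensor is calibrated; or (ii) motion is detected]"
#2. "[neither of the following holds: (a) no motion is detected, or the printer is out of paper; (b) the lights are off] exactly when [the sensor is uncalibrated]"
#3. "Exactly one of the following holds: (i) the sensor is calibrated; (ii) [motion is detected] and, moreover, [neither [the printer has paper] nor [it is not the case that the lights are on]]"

0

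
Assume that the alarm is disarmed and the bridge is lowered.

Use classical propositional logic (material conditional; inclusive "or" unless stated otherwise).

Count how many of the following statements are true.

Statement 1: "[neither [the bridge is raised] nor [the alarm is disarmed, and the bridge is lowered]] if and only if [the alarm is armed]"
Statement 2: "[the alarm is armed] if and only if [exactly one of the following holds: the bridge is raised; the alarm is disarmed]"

1

Let Q = "the bridge is raised" (False), P = "the alarm is armed" (False).

Statement 1: Parsed as (Q nor (not P and not Q)) iff P

not P = not False = True
not Q = not False = True
not P and not Q = True and True = True
Q nor (not P and not Q) = False nor True = False
(Q nor (not P and not Q)) iff P = False iff False = True
Hence Statement 1 is true.

Statement 2: This is P iff (Q xor not P).

not P = not False = True
Q xor not P = False xor True = True
P iff (Q xor not P) = False iff True = False
So Statement 2 is false.

True statements: 1 (Statement 1).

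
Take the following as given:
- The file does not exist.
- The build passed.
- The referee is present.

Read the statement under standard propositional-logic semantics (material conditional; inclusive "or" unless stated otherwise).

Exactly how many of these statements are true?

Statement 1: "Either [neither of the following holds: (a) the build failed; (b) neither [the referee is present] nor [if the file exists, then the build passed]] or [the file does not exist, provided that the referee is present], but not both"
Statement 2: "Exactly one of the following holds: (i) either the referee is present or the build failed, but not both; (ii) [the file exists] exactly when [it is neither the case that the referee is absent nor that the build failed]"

1

Let S = "the build passed" (T), P = "the referee is present" (T), R = "the file exists" (F).

Statement 1: Parsed as (¬S ↓ (P ↓ (R → S))) ⊕ (P → ¬R)

¬S = ¬T = F
R → S = F → T = T
P ↓ (R → S) = T ↓ T = F
¬S ↓ (P ↓ (R → S)) = F ↓ F = T
¬R = ¬F = T
P → ¬R = T → T = T
(¬S ↓ (P ↓ (R → S))) ⊕ (P → ¬R) = T ⊕ T = F
Thus Statement 1 is false.

Statement 2: Formalization: (P ⊕ ¬S) ⊕ (R ↔ (¬P ↓ ¬S))

¬S = ¬T = F
P ⊕ ¬S = T ⊕ F = T
¬P = ¬T = F
¬S = ¬T = F
¬P ↓ ¬S = F ↓ F = T
R ↔ (¬P ↓ ¬S) = F ↔ T = F
(P ⊕ ¬S) ⊕ (R ↔ (¬P ↓ ¬S)) = T ⊕ F = T
Thus Statement 2 is true.

True statements: 1 (Statement 2).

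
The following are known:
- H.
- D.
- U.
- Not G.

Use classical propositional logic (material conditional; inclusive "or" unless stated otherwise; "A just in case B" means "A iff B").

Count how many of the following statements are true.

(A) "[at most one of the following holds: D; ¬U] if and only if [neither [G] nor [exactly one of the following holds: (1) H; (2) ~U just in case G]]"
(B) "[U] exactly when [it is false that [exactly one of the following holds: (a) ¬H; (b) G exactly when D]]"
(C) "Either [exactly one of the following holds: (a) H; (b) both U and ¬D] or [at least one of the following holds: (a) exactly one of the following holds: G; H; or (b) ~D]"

(A): In symbols: (D nand ~U) <-> (G nor (H xor (~U <-> G)))

~U = ~T = F
D nand ~U = T nand F = T
~U = ~T = F
~U <-> G = F <-> F = T
H xor (~U <-> G) = T xor T = F
G nor (H xor (~U <-> G)) = F nor F = T
(D nand ~U) <-> (G nor (H xor (~U <-> G))) = T <-> T = T
Hence (A) is true.

(B): This is U <-> ~(~H xor (G <-> D)).

~H = ~T = F
G <-> D = F <-> T = F
~H xor (G <-> D) = F xor F = F
~(~H xor (G <-> D)) = ~F = T
U <-> ~(~H xor (G <-> D)) = T <-> T = T
Hence (B) is true.

(C): Formalization: (H xor (U & ~D)) | ((G xor H) | ~D)

~D = ~T = F
U & ~D = T & F = F
H xor (U & ~D) = T xor F = T
G xor H = F xor T = T
~D = ~T = F
(G xor H) | ~D = T | F = T
(H xor (U & ~D)) | ((G xor H) | ~D) = T | T = T
So (C) is true.

True statements: 3 ((A), (B), (C)).

3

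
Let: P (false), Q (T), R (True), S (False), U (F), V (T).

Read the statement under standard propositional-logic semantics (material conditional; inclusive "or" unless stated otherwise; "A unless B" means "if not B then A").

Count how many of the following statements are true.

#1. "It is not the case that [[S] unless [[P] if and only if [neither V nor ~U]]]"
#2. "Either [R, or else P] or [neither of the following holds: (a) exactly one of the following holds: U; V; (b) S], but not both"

#1: This is not (S or (P iff (V nor not U))).

not U = not False = True
V nor not U = True nor True = False
P iff (V nor not U) = False iff False = True
S or (P iff (V nor not U)) = False or True = True
not (S or (P iff (V nor not U))) = not True = False
Hence #1 is false.

#2: This is (R or P) xor ((U xor V) nor S).

R or P = True or False = True
U xor V = False xor True = True
(U xor V) nor S = True nor False = False
(R or P) xor ((U xor V) nor S) = True xor False = True
Hence #2 is true.

1 of the 2 statements is true.

1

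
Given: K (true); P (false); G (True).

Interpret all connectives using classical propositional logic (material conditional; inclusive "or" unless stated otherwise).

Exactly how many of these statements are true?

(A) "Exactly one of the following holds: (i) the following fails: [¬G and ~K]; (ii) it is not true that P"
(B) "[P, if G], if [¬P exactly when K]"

(A): Parsed as not (not G and not K) xor not P

not G = not True = False
not K = not True = False
not G and not K = False and False = False
not (not G and not K) = not False = True
not P = not False = True
not (not G and not K) xor not P = True xor True = False
So (A) is false.

(B): Formalization: (not P iff K) -> (G -> P)

not P = not False = True
not P iff K = True iff True = True
G -> P = True -> False = False
(not P iff K) -> (G -> P) = True -> False = False
Thus (B) is false.

Count: 0.

0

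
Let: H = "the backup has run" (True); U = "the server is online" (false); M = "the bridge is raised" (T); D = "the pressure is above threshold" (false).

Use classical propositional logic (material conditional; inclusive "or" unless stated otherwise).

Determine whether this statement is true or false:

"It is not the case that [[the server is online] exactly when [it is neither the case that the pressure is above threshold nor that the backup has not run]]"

Values: U=F, D=F, H=T.
Parsed as ~(U <-> (D nor ~H))

~H = ~T = F
D nor ~H = F nor F = T
U <-> (D nor ~H) = F <-> T = F
~(U <-> (D nor ~H)) = ~F = T

True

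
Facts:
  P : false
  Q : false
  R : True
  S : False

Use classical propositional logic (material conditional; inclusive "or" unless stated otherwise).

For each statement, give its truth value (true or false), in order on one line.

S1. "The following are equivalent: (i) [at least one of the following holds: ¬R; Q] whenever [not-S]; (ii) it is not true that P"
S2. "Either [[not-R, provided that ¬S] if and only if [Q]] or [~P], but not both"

S1: In symbols: (¬S → (¬R ∨ Q)) ↔ ¬P

¬S = ¬F = T
¬R = ¬T = F
¬R ∨ Q = F ∨ F = F
¬S → (¬R ∨ Q) = T → F = F
¬P = ¬F = T
(¬S → (¬R ∨ Q)) ↔ ¬P = F ↔ T = F
Thus S1 is false.

S2: Formalization: ((¬S → ¬R) ↔ Q) ⊕ ¬P

¬S = ¬F = T
¬R = ¬T = F
¬S → ¬R = T → F = F
(¬S → ¬R) ↔ Q = F ↔ F = T
¬P = ¬F = T
((¬S → ¬R) ↔ Q) ⊕ ¬P = T ⊕ T = F
Thus S2 is false.

S1 false, S2 false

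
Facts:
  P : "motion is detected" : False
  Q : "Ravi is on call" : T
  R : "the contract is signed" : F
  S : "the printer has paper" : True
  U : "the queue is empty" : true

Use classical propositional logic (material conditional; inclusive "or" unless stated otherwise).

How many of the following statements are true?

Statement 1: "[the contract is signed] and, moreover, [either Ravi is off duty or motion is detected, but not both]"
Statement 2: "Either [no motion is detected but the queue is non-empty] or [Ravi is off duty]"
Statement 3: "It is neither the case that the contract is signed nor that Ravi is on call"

Statement 1: This is R ∧ (¬Q ⊕ P).

¬Q = ¬T = F
¬Q ⊕ P = F ⊕ F = F
R ∧ (¬Q ⊕ P) = F ∧ F = F
Hence Statement 1 is false.

Statement 2: In symbols: (¬P ∧ ¬U) ∨ ¬Q

¬P = ¬F = T
¬U = ¬T = F
¬P ∧ ¬U = T ∧ F = F
¬Q = ¬T = F
(¬P ∧ ¬U) ∨ ¬Q = F ∨ F = F
So Statement 2 is false.

Statement 3: Parsed as R ↓ Q

R ↓ Q = F ↓ T = F
Thus Statement 3 is false.

Count: 0.

0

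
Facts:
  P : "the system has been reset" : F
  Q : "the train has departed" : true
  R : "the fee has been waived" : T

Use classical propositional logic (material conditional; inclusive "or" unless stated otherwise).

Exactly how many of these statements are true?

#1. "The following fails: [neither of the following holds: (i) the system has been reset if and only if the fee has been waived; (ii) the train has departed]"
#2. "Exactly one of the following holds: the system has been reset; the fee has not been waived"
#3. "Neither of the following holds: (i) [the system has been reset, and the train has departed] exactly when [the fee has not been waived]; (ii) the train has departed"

#1: In symbols: ¬((P ↔ R) ↓ Q)

P ↔ R = F ↔ T = F
(P ↔ R) ↓ Q = F ↓ T = F
¬((P ↔ R) ↓ Q) = ¬F = T
So #1 is true.

#2: In symbols: P ⊕ ¬R

¬R = ¬T = F
P ⊕ ¬R = F ⊕ F = F
Hence #2 is false.

#3: This is ((P ∧ Q) ↔ ¬R) ↓ Q.

P ∧ Q = F ∧ T = F
¬R = ¬T = F
(P ∧ Q) ↔ ¬R = F ↔ F = T
((P ∧ Q) ↔ ¬R) ↓ Q = T ↓ T = F
Thus #3 is false.

1 of the 3 statements is true.

1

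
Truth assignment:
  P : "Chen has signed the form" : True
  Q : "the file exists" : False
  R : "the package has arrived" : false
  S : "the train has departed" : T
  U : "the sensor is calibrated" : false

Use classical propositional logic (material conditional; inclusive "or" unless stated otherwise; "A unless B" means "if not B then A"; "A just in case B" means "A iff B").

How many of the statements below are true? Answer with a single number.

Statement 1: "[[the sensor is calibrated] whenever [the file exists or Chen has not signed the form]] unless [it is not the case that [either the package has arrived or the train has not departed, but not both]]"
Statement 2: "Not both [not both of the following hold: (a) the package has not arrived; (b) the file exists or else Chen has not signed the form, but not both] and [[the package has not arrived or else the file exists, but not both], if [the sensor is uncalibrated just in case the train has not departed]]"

Statement 1: In symbols: ((Q ∨ ¬P) → U) ∨ ¬(R ⊕ ¬S)

¬P = ¬T = F
Q ∨ ¬P = F ∨ F = F
(Q ∨ ¬P) → U = F → F = T
¬S = ¬T = F
R ⊕ ¬S = F ⊕ F = F
¬(R ⊕ ¬S) = ¬F = T
((Q ∨ ¬P) → U) ∨ ¬(R ⊕ ¬S) = T ∨ T = T
So Statement 1 is true.

Statement 2: In symbols: (¬R ↑ (Q ⊕ ¬P)) ↑ ((¬U ↔ ¬S) → (¬R ⊕ Q))

¬R = ¬F = T
¬P = ¬T = F
Q ⊕ ¬P = F ⊕ F = F
¬R ↑ (Q ⊕ ¬P) = T ↑ F = T
¬U = ¬F = T
¬S = ¬T = F
¬U ↔ ¬S = T ↔ F = F
¬R = ¬F = T
¬R ⊕ Q = T ⊕ F = T
(¬U ↔ ¬S) → (¬R ⊕ Q) = F → T = T
(¬R ↑ (Q ⊕ ¬P)) ↑ ((¬U ↔ ¬S) → (¬R ⊕ Q)) = T ↑ T = F
So Statement 2 is false.

Count: 1.

1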